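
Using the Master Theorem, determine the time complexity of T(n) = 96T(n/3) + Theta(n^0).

Master Theorem for T(n) = 96T(n/3) + O(n^0):

a = 96, b = 3, c = 0
log_b(a) = log_3(96) = 4.1546

Case 1: c = 0 < log_3(96) = 4.1546
T(n) = O(n^(log_3 96))

For T(n) = 96T(n/3) + O(n^0): log_3(96) = 4.1546. This is Case 1 of the Master Theorem (c < log_b(a), work dominated by leaves), giving O(n^(log_3 96)).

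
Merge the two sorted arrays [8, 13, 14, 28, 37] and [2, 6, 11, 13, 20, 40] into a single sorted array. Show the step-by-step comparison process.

Merging process:

Compare 8 vs 2: take 2 from right. Merged: [2]
Compare 8 vs 6: take 6 from right. Merged: [2, 6]
Compare 8 vs 11: take 8 from left. Merged: [2, 6, 8]
Compare 13 vs 11: take 11 from right. Merged: [2, 6, 8, 11]
Compare 13 vs 13: take 13 from left. Merged: [2, 6, 8, 11, 13]
Compare 14 vs 13: take 13 from right. Merged: [2, 6, 8, 11, 13, 13]
Compare 14 vs 20: take 14 from left. Merged: [2, 6, 8, 11, 13, 13, 14]
Compare 28 vs 20: take 20 from right. Merged: [2, 6, 8, 11, 13, 13, 14, 20]
Compare 28 vs 40: take 28 from left. Merged: [2, 6, 8, 11, 13, 13, 14, 20, 28]
Compare 37 vs 40: take 37 from left. Merged: [2, 6, 8, 11, 13, 13, 14, 20, 28, 37]
Append remaining from right: [40]. Merged: [2, 6, 8, 11, 13, 13, 14, 20, 28, 37, 40]

Final merged array: [2, 6, 8, 11, 13, 13, 14, 20, 28, 37, 40]
Total comparisons: 10

The merged array is [2, 6, 8, 11, 13, 13, 14, 20, 28, 37, 40], requiring 10 comparisons. The merge step runs in O(n) time where n is the total number of elements.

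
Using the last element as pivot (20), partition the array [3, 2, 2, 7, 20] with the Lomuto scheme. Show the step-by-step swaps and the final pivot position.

Lomuto partition with pivot = 20:

Initial array: [3, 2, 2, 7, 20]

arr[0]=3 <= 20: swap with position 0, array becomes [3, 2, 2, 7, 20]
arr[1]=2 <= 20: swap with position 1, array becomes [3, 2, 2, 7, 20]
arr[2]=2 <= 20: swap with position 2, array becomes [3, 2, 2, 7, 20]
arr[3]=7 <= 20: swap with position 3, array becomes [3, 2, 2, 7, 20]

Place pivot at position 4: [3, 2, 2, 7, 20]
Pivot position: 4

After partitioning with pivot 20, the array becomes [3, 2, 2, 7, 20]. The pivot is placed at index 4. All elements to the left of the pivot are <= 20, and all elements to the right are > 20.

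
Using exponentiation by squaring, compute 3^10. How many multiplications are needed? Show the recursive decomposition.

Computing 3^10 by squaring (build up from 3^1; each line after the first costs one multiplication):

3^1 = 3
3^2 = (3^1)^2 = 3^2 = 9
3^4 = (3^2)^2 = 9^2 = 81
3^5 = 3 * 3^4 = 3 * 81 = 243
3^10 = (3^5)^2 = 243^2 = 59049

Result: 59049
Multiplications needed: 4 (4 lines after 3^1)

3^10 = 59049. Using exponentiation by squaring, this requires 4 multiplications. The key idea: if the exponent is even, square the half-power; if odd, multiply by the base once.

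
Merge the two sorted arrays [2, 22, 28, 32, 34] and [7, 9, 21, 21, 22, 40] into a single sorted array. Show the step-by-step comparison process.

Merging process:

Compare 2 vs 7: take 2 from left. Merged: [2]
Compare 22 vs 7: take 7 from right. Merged: [2, 7]
Compare 22 vs 9: take 9 from right. Merged: [2, 7, 9]
Compare 22 vs 21: take 21 from right. Merged: [2, 7, 9, 21]
Compare 22 vs 21: take 21 from right. Merged: [2, 7, 9, 21, 21]
Compare 22 vs 22: take 22 from left. Merged: [2, 7, 9, 21, 21, 22]
Compare 28 vs 22: take 22 from right. Merged: [2, 7, 9, 21, 21, 22, 22]
Compare 28 vs 40: take 28 from left. Merged: [2, 7, 9, 21, 21, 22, 22, 28]
Compare 32 vs 40: take 32 from left. Merged: [2, 7, 9, 21, 21, 22, 22, 28, 32]
Compare 34 vs 40: take 34 from left. Merged: [2, 7, 9, 21, 21, 22, 22, 28, 32, 34]
Append remaining from right: [40]. Merged: [2, 7, 9, 21, 21, 22, 22, 28, 32, 34, 40]

Final merged array: [2, 7, 9, 21, 21, 22, 22, 28, 32, 34, 40]
Total comparisons: 10

The merged array is [2, 7, 9, 21, 21, 22, 22, 28, 32, 34, 40], requiring 10 comparisons. The merge step runs in O(n) time where n is the total number of elements.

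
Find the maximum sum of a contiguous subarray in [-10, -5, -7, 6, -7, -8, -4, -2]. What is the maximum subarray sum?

Using Kadane's algorithm on [-10, -5, -7, 6, -7, -8, -4, -2]:

Scanning through the array:
Position 1 (value -5): max_ending_here = -5, max_so_far = -5
Position 2 (value -7): max_ending_here = -7, max_so_far = -5
Position 3 (value 6): max_ending_here = 6, max_so_far = 6
Position 4 (value -7): max_ending_here = -1, max_so_far = 6
Position 5 (value -8): max_ending_here = -8, max_so_far = 6
Position 6 (value -4): max_ending_here = -4, max_so_far = 6
Position 7 (value -2): max_ending_here = -2, max_so_far = 6

Maximum subarray: [6]
Maximum sum: 6

The maximum subarray is [6] with sum 6. This subarray runs from index 3 to index 3.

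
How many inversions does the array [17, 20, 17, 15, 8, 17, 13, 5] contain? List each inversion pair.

Finding inversions in [17, 20, 17, 15, 8, 17, 13, 5]:

(0, 3): arr[0]=17 > arr[3]=15
(0, 4): arr[0]=17 > arr[4]=8
(0, 6): arr[0]=17 > arr[6]=13
(0, 7): arr[0]=17 > arr[7]=5
(1, 2): arr[1]=20 > arr[2]=17
(1, 3): arr[1]=20 > arr[3]=15
(1, 4): arr[1]=20 > arr[4]=8
(1, 5): arr[1]=20 > arr[5]=17
(1, 6): arr[1]=20 > arr[6]=13
(1, 7): arr[1]=20 > arr[7]=5
(2, 3): arr[2]=17 > arr[3]=15
(2, 4): arr[2]=17 > arr[4]=8
(2, 6): arr[2]=17 > arr[6]=13
(2, 7): arr[2]=17 > arr[7]=5
(3, 4): arr[3]=15 > arr[4]=8
(3, 6): arr[3]=15 > arr[6]=13
(3, 7): arr[3]=15 > arr[7]=5
(4, 7): arr[4]=8 > arr[7]=5
(5, 6): arr[5]=17 > arr[6]=13
(5, 7): arr[5]=17 > arr[7]=5
(6, 7): arr[6]=13 > arr[7]=5

Total inversions: 21

The array has 21 inversion(s): (0,3), (0,4), (0,6), (0,7), (1,2), (1,3), (1,4), (1,5), (1,6), (1,7), (2,3), (2,4), (2,6), (2,7), (3,4), (3,6), (3,7), (4,7), (5,6), (5,7), (6,7). Each pair (i,j) satisfies i < j and arr[i] > arr[j].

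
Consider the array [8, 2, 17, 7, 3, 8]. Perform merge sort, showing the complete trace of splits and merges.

Merge sort trace:

Split: [8, 2, 17, 7, 3, 8] -> [8, 2, 17] and [7, 3, 8]
  Split: [8, 2, 17] -> [8] and [2, 17]
    Split: [2, 17] -> [2] and [17]
    Merge: [2] + [17] -> [2, 17]
  Merge: [8] + [2, 17] -> [2, 8, 17]
  Split: [7, 3, 8] -> [7] and [3, 8]
    Split: [3, 8] -> [3] and [8]
    Merge: [3] + [8] -> [3, 8]
  Merge: [7] + [3, 8] -> [3, 7, 8]
Merge: [2, 8, 17] + [3, 7, 8] -> [2, 3, 7, 8, 8, 17]

Final sorted array: [2, 3, 7, 8, 8, 17]

The merge sort proceeds by recursively splitting the array and merging sorted halves.
After all merges, the sorted array is [2, 3, 7, 8, 8, 17].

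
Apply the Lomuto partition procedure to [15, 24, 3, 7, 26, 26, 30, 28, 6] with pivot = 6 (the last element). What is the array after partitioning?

Lomuto partition with pivot = 6:

Initial array: [15, 24, 3, 7, 26, 26, 30, 28, 6]

arr[0]=15 > 6: no swap
arr[1]=24 > 6: no swap
arr[2]=3 <= 6: swap with position 0, array becomes [3, 24, 15, 7, 26, 26, 30, 28, 6]
arr[3]=7 > 6: no swap
arr[4]=26 > 6: no swap
arr[5]=26 > 6: no swap
arr[6]=30 > 6: no swap
arr[7]=28 > 6: no swap

Place pivot at position 1: [3, 6, 15, 7, 26, 26, 30, 28, 24]
Pivot position: 1

After partitioning with pivot 6, the array becomes [3, 6, 15, 7, 26, 26, 30, 28, 24]. The pivot is placed at index 1. All elements to the left of the pivot are <= 6, and all elements to the right are > 6.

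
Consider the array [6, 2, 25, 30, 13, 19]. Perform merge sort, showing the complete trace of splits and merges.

Merge sort trace:

Split: [6, 2, 25, 30, 13, 19] -> [6, 2, 25] and [30, 13, 19]
  Split: [6, 2, 25] -> [6] and [2, 25]
    Split: [2, 25] -> [2] and [25]
    Merge: [2] + [25] -> [2, 25]
  Merge: [6] + [2, 25] -> [2, 6, 25]
  Split: [30, 13, 19] -> [30] and [13, 19]
    Split: [13, 19] -> [13] and [19]
    Merge: [13] + [19] -> [13, 19]
  Merge: [30] + [13, 19] -> [13, 19, 30]
Merge: [2, 6, 25] + [13, 19, 30] -> [2, 6, 13, 19, 25, 30]

Final sorted array: [2, 6, 13, 19, 25, 30]

The merge sort proceeds by recursively splitting the array and merging sorted halves.
After all merges, the sorted array is [2, 6, 13, 19, 25, 30].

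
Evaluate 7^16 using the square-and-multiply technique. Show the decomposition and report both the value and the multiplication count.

Computing 7^16 by squaring (build up from 7^1; each line after the first costs one multiplication):

7^1 = 7
7^2 = (7^1)^2 = 7^2 = 49
7^4 = (7^2)^2 = 49^2 = 2401
7^8 = (7^4)^2 = 2401^2 = 5764801
7^16 = (7^8)^2 = 5764801^2 = 33232930569601

Result: 33232930569601
Multiplications needed: 4 (4 lines after 7^1)

7^16 = 33232930569601. Using exponentiation by squaring, this requires 4 multiplications. The key idea: if the exponent is even, square the half-power; if odd, multiply by the base once.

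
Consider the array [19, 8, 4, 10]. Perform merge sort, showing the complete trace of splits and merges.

Merge sort trace:

Split: [19, 8, 4, 10] -> [19, 8] and [4, 10]
  Split: [19, 8] -> [19] and [8]
  Merge: [19] + [8] -> [8, 19]
  Split: [4, 10] -> [4] and [10]
  Merge: [4] + [10] -> [4, 10]
Merge: [8, 19] + [4, 10] -> [4, 8, 10, 19]

Final sorted array: [4, 8, 10, 19]

The merge sort proceeds by recursively splitting the array and merging sorted halves.
After all merges, the sorted array is [4, 8, 10, 19].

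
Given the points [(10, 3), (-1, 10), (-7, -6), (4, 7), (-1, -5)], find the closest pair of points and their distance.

Computing all pairwise distances among 5 points:

d((10, 3), (-1, 10)) = 13.0384
d((10, 3), (-7, -6)) = 19.2354
d((10, 3), (4, 7)) = 7.2111
d((10, 3), (-1, -5)) = 13.6015
d((-1, 10), (-7, -6)) = 17.088
d((-1, 10), (4, 7)) = 5.831 <-- minimum
d((-1, 10), (-1, -5)) = 15.0
d((-7, -6), (4, 7)) = 17.0294
d((-7, -6), (-1, -5)) = 6.0828
d((4, 7), (-1, -5)) = 13.0

Closest pair: (-1, 10) and (4, 7) with distance 5.831

The closest pair is (-1, 10) and (4, 7) with Euclidean distance 5.831. For 5 points, brute-force pairwise comparison is shown above. For large n, the divide-and-conquer algorithm (sort by x, recurse on halves, check the dividing strip) achieves O(n log n).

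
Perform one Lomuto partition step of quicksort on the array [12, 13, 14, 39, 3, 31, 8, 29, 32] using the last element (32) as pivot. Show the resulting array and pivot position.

Lomuto partition with pivot = 32:

Initial array: [12, 13, 14, 39, 3, 31, 8, 29, 32]

arr[0]=12 <= 32: swap with position 0, array becomes [12, 13, 14, 39, 3, 31, 8, 29, 32]
arr[1]=13 <= 32: swap with position 1, array becomes [12, 13, 14, 39, 3, 31, 8, 29, 32]
arr[2]=14 <= 32: swap with position 2, array becomes [12, 13, 14, 39, 3, 31, 8, 29, 32]
arr[3]=39 > 32: no swap
arr[4]=3 <= 32: swap with position 3, array becomes [12, 13, 14, 3, 39, 31, 8, 29, 32]
arr[5]=31 <= 32: swap with position 4, array becomes [12, 13, 14, 3, 31, 39, 8, 29, 32]
arr[6]=8 <= 32: swap with position 5, array becomes [12, 13, 14, 3, 31, 8, 39, 29, 32]
arr[7]=29 <= 32: swap with position 6, array becomes [12, 13, 14, 3, 31, 8, 29, 39, 32]

Place pivot at position 7: [12, 13, 14, 3, 31, 8, 29, 32, 39]
Pivot position: 7

After partitioning with pivot 32, the array becomes [12, 13, 14, 3, 31, 8, 29, 32, 39]. The pivot is placed at index 7. All elements to the left of the pivot are <= 32, and all elements to the right are > 32.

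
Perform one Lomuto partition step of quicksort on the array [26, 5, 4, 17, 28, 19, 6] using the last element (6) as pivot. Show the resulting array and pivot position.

Lomuto partition with pivot = 6:

Initial array: [26, 5, 4, 17, 28, 19, 6]

arr[0]=26 > 6: no swap
arr[1]=5 <= 6: swap with position 0, array becomes [5, 26, 4, 17, 28, 19, 6]
arr[2]=4 <= 6: swap with position 1, array becomes [5, 4, 26, 17, 28, 19, 6]
arr[3]=17 > 6: no swap
arr[4]=28 > 6: no swap
arr[5]=19 > 6: no swap

Place pivot at position 2: [5, 4, 6, 17, 28, 19, 26]
Pivot position: 2

After partitioning with pivot 6, the array becomes [5, 4, 6, 17, 28, 19, 26]. The pivot is placed at index 2. All elements to the left of the pivot are <= 6, and all elements to the right are > 6.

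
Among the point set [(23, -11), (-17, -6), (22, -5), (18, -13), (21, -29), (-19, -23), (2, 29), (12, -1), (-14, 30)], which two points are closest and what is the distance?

Computing all pairwise distances among 9 points:

d((23, -11), (-17, -6)) = 40.3113
d((23, -11), (22, -5)) = 6.0828
d((23, -11), (18, -13)) = 5.3852 <-- minimum
d((23, -11), (21, -29)) = 18.1108
d((23, -11), (-19, -23)) = 43.6807
d((23, -11), (2, 29)) = 45.1774
d((23, -11), (12, -1)) = 14.8661
d((23, -11), (-14, 30)) = 55.2268
d((-17, -6), (22, -5)) = 39.0128
d((-17, -6), (18, -13)) = 35.6931
d((-17, -6), (21, -29)) = 44.4185
d((-17, -6), (-19, -23)) = 17.1172
d((-17, -6), (2, 29)) = 39.8246
d((-17, -6), (12, -1)) = 29.4279
d((-17, -6), (-14, 30)) = 36.1248
d((22, -5), (18, -13)) = 8.9443
d((22, -5), (21, -29)) = 24.0208
d((22, -5), (-19, -23)) = 44.7772
d((22, -5), (2, 29)) = 39.4462
d((22, -5), (12, -1)) = 10.7703
d((22, -5), (-14, 30)) = 50.2096
d((18, -13), (21, -29)) = 16.2788
d((18, -13), (-19, -23)) = 38.3275
d((18, -13), (2, 29)) = 44.9444
d((18, -13), (12, -1)) = 13.4164
d((18, -13), (-14, 30)) = 53.6004
d((21, -29), (-19, -23)) = 40.4475
d((21, -29), (2, 29)) = 61.0328
d((21, -29), (12, -1)) = 29.4109
d((21, -29), (-14, 30)) = 68.6003
d((-19, -23), (2, 29)) = 56.0803
d((-19, -23), (12, -1)) = 38.0132
d((-19, -23), (-14, 30)) = 53.2353
d((2, 29), (12, -1)) = 31.6228
d((2, 29), (-14, 30)) = 16.0312
d((12, -1), (-14, 30)) = 40.4599

Closest pair: (23, -11) and (18, -13) with distance 5.3852

The closest pair is (23, -11) and (18, -13) with Euclidean distance 5.3852. For 9 points, brute-force pairwise comparison is shown above. For large n, the divide-and-conquer algorithm (sort by x, recurse on halves, check the dividing strip) achieves O(n log n).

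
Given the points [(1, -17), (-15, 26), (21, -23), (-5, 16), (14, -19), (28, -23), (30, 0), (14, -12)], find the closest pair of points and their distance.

Computing all pairwise distances among 8 points:

d((1, -17), (-15, 26)) = 45.8803
d((1, -17), (21, -23)) = 20.8806
d((1, -17), (-5, 16)) = 33.541
d((1, -17), (14, -19)) = 13.1529
d((1, -17), (28, -23)) = 27.6586
d((1, -17), (30, 0)) = 33.6155
d((1, -17), (14, -12)) = 13.9284
d((-15, 26), (21, -23)) = 60.803
d((-15, 26), (-5, 16)) = 14.1421
d((-15, 26), (14, -19)) = 53.535
d((-15, 26), (28, -23)) = 65.192
d((-15, 26), (30, 0)) = 51.9711
d((-15, 26), (14, -12)) = 47.8017
d((21, -23), (-5, 16)) = 46.8722
d((21, -23), (14, -19)) = 8.0623
d((21, -23), (28, -23)) = 7.0 <-- minimum
d((21, -23), (30, 0)) = 24.6982
d((21, -23), (14, -12)) = 13.0384
d((-5, 16), (14, -19)) = 39.8246
d((-5, 16), (28, -23)) = 51.0882
d((-5, 16), (30, 0)) = 38.4838
d((-5, 16), (14, -12)) = 33.8378
d((14, -19), (28, -23)) = 14.5602
d((14, -19), (30, 0)) = 24.8395
d((14, -19), (14, -12)) = 7.0 <-- minimum
d((28, -23), (30, 0)) = 23.0868
d((28, -23), (14, -12)) = 17.8045
d((30, 0), (14, -12)) = 20.0

Minimum distance: 7.0 (tie among 2 pairs: (21, -23) and (28, -23); (14, -19) and (14, -12))

The minimum Euclidean distance is 7.0. There is a tie: 2 pairs achieve this minimum — (21, -23) and (28, -23); (14, -19) and (14, -12). Any of these is a valid closest pair. For 8 points, brute-force pairwise comparison is shown above. For large n, the divide-and-conquer algorithm (sort by x, recurse on halves, check the dividing strip) achieves O(n log n).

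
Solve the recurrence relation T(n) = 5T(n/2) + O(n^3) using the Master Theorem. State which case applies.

Master Theorem for T(n) = 5T(n/2) + O(n^3):

a = 5, b = 2, c = 3
log_b(a) = log_2(5) = 2.3219

Case 3: c = 3 > log_2(5) = 2.3219
T(n) = O(n^3) = O(n^3)

For T(n) = 5T(n/2) + O(n^3): log_2(5) = 2.3219. This is Case 3 of the Master Theorem (c > log_b(a), work dominated by root), giving O(n^3).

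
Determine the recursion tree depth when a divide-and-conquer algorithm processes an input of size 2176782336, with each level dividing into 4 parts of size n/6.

For divide and conquer with division factor 6:

Problem sizes at each level:
Level 0: 2176782336
Level 1: 362797056
Level 2: 60466176
Level 3: 10077696
Level 4: 1679616
Level 5: 279936
Level 6: 46656
Level 7: 7776
Level 8: 1296
Level 9: 216
Level 10: 36
Level 11: 6
Level 12: 1

The root is level 0 and the size-1 base case is level 12 (the tree spans levels 0 through 12, i.e. 13 levels counting the root), so the depth is the number of divisions: log_6(2176782336) = 12

The recursion tree depth is log_6(2176782336) = 12. At each level, the problem size is divided by 6, so it takes 12 divisions to reduce to a base case of size 1. The algorithm makes 4 recursive calls at each level.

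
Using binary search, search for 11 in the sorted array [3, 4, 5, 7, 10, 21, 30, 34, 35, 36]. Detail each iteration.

Binary search for 11 in [3, 4, 5, 7, 10, 21, 30, 34, 35, 36]:

lo=0, hi=9, mid=4, arr[mid]=10 -> 10 < 11, search right half
lo=5, hi=9, mid=7, arr[mid]=34 -> 34 > 11, search left half
lo=5, hi=6, mid=5, arr[mid]=21 -> 21 > 11, search left half
lo=5 > hi=4, target 11 not found

Binary search determines that 11 is not in the array after 3 comparisons. The search space was exhausted without finding the target.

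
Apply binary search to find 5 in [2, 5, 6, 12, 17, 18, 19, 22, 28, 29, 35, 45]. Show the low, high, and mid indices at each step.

Binary search for 5 in [2, 5, 6, 12, 17, 18, 19, 22, 28, 29, 35, 45]:

lo=0, hi=11, mid=5, arr[mid]=18 -> 18 > 5, search left half
lo=0, hi=4, mid=2, arr[mid]=6 -> 6 > 5, search left half
lo=0, hi=1, mid=0, arr[mid]=2 -> 2 < 5, search right half
lo=1, hi=1, mid=1, arr[mid]=5 -> Found target at index 1!

Binary search finds 5 at index 1 after 4 comparisons. The search repeatedly halves the search space by comparing with the middle element.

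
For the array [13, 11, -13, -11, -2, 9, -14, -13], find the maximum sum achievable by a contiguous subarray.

Using Kadane's algorithm on [13, 11, -13, -11, -2, 9, -14, -13]:

Scanning through the array:
Position 1 (value 11): max_ending_here = 24, max_so_far = 24
Position 2 (value -13): max_ending_here = 11, max_so_far = 24
Position 3 (value -11): max_ending_here = 0, max_so_far = 24
Position 4 (value -2): max_ending_here = -2, max_so_far = 24
Position 5 (value 9): max_ending_here = 9, max_so_far = 24
Position 6 (value -14): max_ending_here = -5, max_so_far = 24
Position 7 (value -13): max_ending_here = -13, max_so_far = 24

Maximum subarray: [13, 11]
Maximum sum: 24

The maximum subarray is [13, 11] with sum 24. This subarray runs from index 0 to index 1.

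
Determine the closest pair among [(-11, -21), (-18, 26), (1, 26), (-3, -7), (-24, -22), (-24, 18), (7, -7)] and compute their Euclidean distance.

Computing all pairwise distances among 7 points:

d((-11, -21), (-18, 26)) = 47.5184
d((-11, -21), (1, 26)) = 48.5077
d((-11, -21), (-3, -7)) = 16.1245
d((-11, -21), (-24, -22)) = 13.0384
d((-11, -21), (-24, 18)) = 41.1096
d((-11, -21), (7, -7)) = 22.8035
d((-18, 26), (1, 26)) = 19.0
d((-18, 26), (-3, -7)) = 36.2491
d((-18, 26), (-24, -22)) = 48.3735
d((-18, 26), (-24, 18)) = 10.0 <-- minimum
d((-18, 26), (7, -7)) = 41.4005
d((1, 26), (-3, -7)) = 33.2415
d((1, 26), (-24, -22)) = 54.1202
d((1, 26), (-24, 18)) = 26.2488
d((1, 26), (7, -7)) = 33.541
d((-3, -7), (-24, -22)) = 25.807
d((-3, -7), (-24, 18)) = 32.6497
d((-3, -7), (7, -7)) = 10.0 <-- minimum
d((-24, -22), (-24, 18)) = 40.0
d((-24, -22), (7, -7)) = 34.4384
d((-24, 18), (7, -7)) = 39.8246

Minimum distance: 10.0 (tie among 2 pairs: (-18, 26) and (-24, 18); (-3, -7) and (7, -7))

The minimum Euclidean distance is 10.0. There is a tie: 2 pairs achieve this minimum — (-18, 26) and (-24, 18); (-3, -7) and (7, -7). Any of these is a valid closest pair. For 7 points, brute-force pairwise comparison is shown above. For large n, the divide-and-conquer algorithm (sort by x, recurse on halves, check the dividing strip) achieves O(n log n).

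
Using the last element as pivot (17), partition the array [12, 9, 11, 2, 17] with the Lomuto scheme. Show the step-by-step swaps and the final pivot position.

Lomuto partition with pivot = 17:

Initial array: [12, 9, 11, 2, 17]

arr[0]=12 <= 17: swap with position 0, array becomes [12, 9, 11, 2, 17]
arr[1]=9 <= 17: swap with position 1, array becomes [12, 9, 11, 2, 17]
arr[2]=11 <= 17: swap with position 2, array becomes [12, 9, 11, 2, 17]
arr[3]=2 <= 17: swap with position 3, array becomes [12, 9, 11, 2, 17]

Place pivot at position 4: [12, 9, 11, 2, 17]
Pivot position: 4

After partitioning with pivot 17, the array becomes [12, 9, 11, 2, 17]. The pivot is placed at index 4. All elements to the left of the pivot are <= 17, and all elements to the right are > 17.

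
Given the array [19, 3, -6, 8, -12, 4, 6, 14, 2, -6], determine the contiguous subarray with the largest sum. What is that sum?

Using Kadane's algorithm on [19, 3, -6, 8, -12, 4, 6, 14, 2, -6]:

Scanning through the array:
Position 1 (value 3): max_ending_here = 22, max_so_far = 22
Position 2 (value -6): max_ending_here = 16, max_so_far = 22
Position 3 (value 8): max_ending_here = 24, max_so_far = 24
Position 4 (value -12): max_ending_here = 12, max_so_far = 24
Position 5 (value 4): max_ending_here = 16, max_so_far = 24
Position 6 (value 6): max_ending_here = 22, max_so_far = 24
Position 7 (value 14): max_ending_here = 36, max_so_far = 36
Position 8 (value 2): max_ending_here = 38, max_so_far = 38
Position 9 (value -6): max_ending_here = 32, max_so_far = 38

Maximum subarray: [19, 3, -6, 8, -12, 4, 6, 14, 2]
Maximum sum: 38

The maximum subarray is [19, 3, -6, 8, -12, 4, 6, 14, 2] with sum 38. This subarray runs from index 0 to index 8.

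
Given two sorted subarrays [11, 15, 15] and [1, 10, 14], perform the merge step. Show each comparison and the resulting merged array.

Merging process:

Compare 11 vs 1: take 1 from right. Merged: [1]
Compare 11 vs 10: take 10 from right. Merged: [1, 10]
Compare 11 vs 14: take 11 from left. Merged: [1, 10, 11]
Compare 15 vs 14: take 14 from right. Merged: [1, 10, 11, 14]
Append remaining from left: [15, 15]. Merged: [1, 10, 11, 14, 15, 15]

Final merged array: [1, 10, 11, 14, 15, 15]
Total comparisons: 4

The merged array is [1, 10, 11, 14, 15, 15], requiring 4 comparisons. The merge step runs in O(n) time where n is the total number of elements.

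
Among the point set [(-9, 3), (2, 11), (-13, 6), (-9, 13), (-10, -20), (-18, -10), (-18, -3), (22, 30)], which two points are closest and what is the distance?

Computing all pairwise distances among 8 points:

d((-9, 3), (2, 11)) = 13.6015
d((-9, 3), (-13, 6)) = 5.0 <-- minimum
d((-9, 3), (-9, 13)) = 10.0
d((-9, 3), (-10, -20)) = 23.0217
d((-9, 3), (-18, -10)) = 15.8114
d((-9, 3), (-18, -3)) = 10.8167
d((-9, 3), (22, 30)) = 41.1096
d((2, 11), (-13, 6)) = 15.8114
d((2, 11), (-9, 13)) = 11.1803
d((2, 11), (-10, -20)) = 33.2415
d((2, 11), (-18, -10)) = 29.0
d((2, 11), (-18, -3)) = 24.4131
d((2, 11), (22, 30)) = 27.5862
d((-13, 6), (-9, 13)) = 8.0623
d((-13, 6), (-10, -20)) = 26.1725
d((-13, 6), (-18, -10)) = 16.7631
d((-13, 6), (-18, -3)) = 10.2956
d((-13, 6), (22, 30)) = 42.4382
d((-9, 13), (-10, -20)) = 33.0151
d((-9, 13), (-18, -10)) = 24.6982
d((-9, 13), (-18, -3)) = 18.3576
d((-9, 13), (22, 30)) = 35.3553
d((-10, -20), (-18, -10)) = 12.8062
d((-10, -20), (-18, -3)) = 18.7883
d((-10, -20), (22, 30)) = 59.3633
d((-18, -10), (-18, -3)) = 7.0
d((-18, -10), (22, 30)) = 56.5685
d((-18, -3), (22, 30)) = 51.8556

Closest pair: (-9, 3) and (-13, 6) with distance 5.0

The closest pair is (-9, 3) and (-13, 6) with Euclidean distance 5.0. For 8 points, brute-force pairwise comparison is shown above. For large n, the divide-and-conquer algorithm (sort by x, recurse on halves, check the dividing strip) achieves O(n log n).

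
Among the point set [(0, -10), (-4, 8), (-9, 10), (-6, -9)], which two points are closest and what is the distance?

Computing all pairwise distances among 4 points:

d((0, -10), (-4, 8)) = 18.4391
d((0, -10), (-9, 10)) = 21.9317
d((0, -10), (-6, -9)) = 6.0828
d((-4, 8), (-9, 10)) = 5.3852 <-- minimum
d((-4, 8), (-6, -9)) = 17.1172
d((-9, 10), (-6, -9)) = 19.2354

Closest pair: (-4, 8) and (-9, 10) with distance 5.3852

The closest pair is (-4, 8) and (-9, 10) with Euclidean distance 5.3852. For 4 points, brute-force pairwise comparison is shown above. For large n, the divide-and-conquer algorithm (sort by x, recurse on halves, check the dividing strip) achieves O(n log n).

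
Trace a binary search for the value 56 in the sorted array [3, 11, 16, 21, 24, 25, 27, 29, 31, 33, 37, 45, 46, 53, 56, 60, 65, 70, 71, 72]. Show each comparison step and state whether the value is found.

Binary search for 56 in [3, 11, 16, 21, 24, 25, 27, 29, 31, 33, 37, 45, 46, 53, 56, 60, 65, 70, 71, 72]:

lo=0, hi=19, mid=9, arr[mid]=33 -> 33 < 56, search right half
lo=10, hi=19, mid=14, arr[mid]=56 -> Found target at index 14!

Binary search finds 56 at index 14 after 2 comparisons. The search repeatedly halves the search space by comparing with the middle element.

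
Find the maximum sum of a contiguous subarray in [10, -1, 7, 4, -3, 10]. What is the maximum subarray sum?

Using Kadane's algorithm on [10, -1, 7, 4, -3, 10]:

Scanning through the array:
Position 1 (value -1): max_ending_here = 9, max_so_far = 10
Position 2 (value 7): max_ending_here = 16, max_so_far = 16
Position 3 (value 4): max_ending_here = 20, max_so_far = 20
Position 4 (value -3): max_ending_here = 17, max_so_far = 20
Position 5 (value 10): max_ending_here = 27, max_so_far = 27

Maximum subarray: [10, -1, 7, 4, -3, 10]
Maximum sum: 27

The maximum subarray is [10, -1, 7, 4, -3, 10] with sum 27. This subarray runs from index 0 to index 5.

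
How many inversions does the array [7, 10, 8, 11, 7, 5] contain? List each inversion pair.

Finding inversions in [7, 10, 8, 11, 7, 5]:

(0, 5): arr[0]=7 > arr[5]=5
(1, 2): arr[1]=10 > arr[2]=8
(1, 4): arr[1]=10 > arr[4]=7
(1, 5): arr[1]=10 > arr[5]=5
(2, 4): arr[2]=8 > arr[4]=7
(2, 5): arr[2]=8 > arr[5]=5
(3, 4): arr[3]=11 > arr[4]=7
(3, 5): arr[3]=11 > arr[5]=5
(4, 5): arr[4]=7 > arr[5]=5

Total inversions: 9

The array has 9 inversion(s): (0,5), (1,2), (1,4), (1,5), (2,4), (2,5), (3,4), (3,5), (4,5). Each pair (i,j) satisfies i < j and arr[i] > arr[j].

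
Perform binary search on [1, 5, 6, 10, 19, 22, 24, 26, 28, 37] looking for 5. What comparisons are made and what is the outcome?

Binary search for 5 in [1, 5, 6, 10, 19, 22, 24, 26, 28, 37]:

lo=0, hi=9, mid=4, arr[mid]=19 -> 19 > 5, search left half
lo=0, hi=3, mid=1, arr[mid]=5 -> Found target at index 1!

Binary search finds 5 at index 1 after 2 comparisons. The search repeatedly halves the search space by comparing with the middle element.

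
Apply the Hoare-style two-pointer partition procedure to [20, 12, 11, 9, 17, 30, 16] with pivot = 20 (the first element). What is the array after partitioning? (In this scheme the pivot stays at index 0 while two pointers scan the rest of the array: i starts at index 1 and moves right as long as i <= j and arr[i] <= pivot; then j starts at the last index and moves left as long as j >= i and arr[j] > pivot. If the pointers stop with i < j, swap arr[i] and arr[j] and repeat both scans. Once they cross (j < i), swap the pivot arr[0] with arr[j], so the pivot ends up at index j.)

Hoare-style two-pointer partition with pivot = 20:

Initial array: [20, 12, 11, 9, 17, 30, 16]

Pointers start at i = 1, j = 6.
i stops at index 5 (arr[5]=30 > 20), j stops at index 6 (arr[6]=16 <= 20): swap arr[5] and arr[6], array becomes [20, 12, 11, 9, 17, 16, 30]
i ends at 6, j ends at 5: the pointers have crossed (j < i), so scanning stops.

Swap pivot arr[0] with arr[5] to place pivot at position 5: [16, 12, 11, 9, 17, 20, 30]
Pivot position: 5

After partitioning with pivot 20, the array becomes [16, 12, 11, 9, 17, 20, 30]. The pivot is placed at index 5. All elements to the left of the pivot are <= 20, and all elements to the right are > 20.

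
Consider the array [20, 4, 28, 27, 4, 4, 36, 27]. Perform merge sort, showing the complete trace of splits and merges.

Merge sort trace:

Split: [20, 4, 28, 27, 4, 4, 36, 27] -> [20, 4, 28, 27] and [4, 4, 36, 27]
  Split: [20, 4, 28, 27] -> [20, 4] and [28, 27]
    Split: [20, 4] -> [20] and [4]
    Merge: [20] + [4] -> [4, 20]
    Split: [28, 27] -> [28] and [27]
    Merge: [28] + [27] -> [27, 28]
  Merge: [4, 20] + [27, 28] -> [4, 20, 27, 28]
  Split: [4, 4, 36, 27] -> [4, 4] and [36, 27]
    Split: [4, 4] -> [4] and [4]
    Merge: [4] + [4] -> [4, 4]
    Split: [36, 27] -> [36] and [27]
    Merge: [36] + [27] -> [27, 36]
  Merge: [4, 4] + [27, 36] -> [4, 4, 27, 36]
Merge: [4, 20, 27, 28] + [4, 4, 27, 36] -> [4, 4, 4, 20, 27, 27, 28, 36]

Final sorted array: [4, 4, 4, 20, 27, 27, 28, 36]

The merge sort proceeds by recursively splitting the array and merging sorted halves.
After all merges, the sorted array is [4, 4, 4, 20, 27, 27, 28, 36].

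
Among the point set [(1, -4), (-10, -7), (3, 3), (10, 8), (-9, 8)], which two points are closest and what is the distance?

Computing all pairwise distances among 5 points:

d((1, -4), (-10, -7)) = 11.4018
d((1, -4), (3, 3)) = 7.2801 <-- minimum
d((1, -4), (10, 8)) = 15.0
d((1, -4), (-9, 8)) = 15.6205
d((-10, -7), (3, 3)) = 16.4012
d((-10, -7), (10, 8)) = 25.0
d((-10, -7), (-9, 8)) = 15.0333
d((3, 3), (10, 8)) = 8.6023
d((3, 3), (-9, 8)) = 13.0
d((10, 8), (-9, 8)) = 19.0

Closest pair: (1, -4) and (3, 3) with distance 7.2801

The closest pair is (1, -4) and (3, 3) with Euclidean distance 7.2801. For 5 points, brute-force pairwise comparison is shown above. For large n, the divide-and-conquer algorithm (sort by x, recurse on halves, check the dividing strip) achieves O(n log n).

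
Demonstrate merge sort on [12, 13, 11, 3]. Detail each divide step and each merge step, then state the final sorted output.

Merge sort trace:

Split: [12, 13, 11, 3] -> [12, 13] and [11, 3]
  Split: [12, 13] -> [12] and [13]
  Merge: [12] + [13] -> [12, 13]
  Split: [11, 3] -> [11] and [3]
  Merge: [11] + [3] -> [3, 11]
Merge: [12, 13] + [3, 11] -> [3, 11, 12, 13]

Final sorted array: [3, 11, 12, 13]

The merge sort proceeds by recursively splitting the array and merging sorted halves.
After all merges, the sorted array is [3, 11, 12, 13].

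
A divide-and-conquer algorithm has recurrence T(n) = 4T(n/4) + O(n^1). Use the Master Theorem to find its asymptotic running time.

Master Theorem for T(n) = 4T(n/4) + O(n^1):

a = 4, b = 4, c = 1
log_b(a) = log_4(4) = 1.0000

Case 2: c = 1 = log_4(4) = 1.0000
T(n) = O(n^1 log n) = O(n log n)

For T(n) = 4T(n/4) + O(n^1): log_4(4) = 1.0000. This is Case 2 of the Master Theorem (c = log_b(a), equal work at all levels), giving O(n log n).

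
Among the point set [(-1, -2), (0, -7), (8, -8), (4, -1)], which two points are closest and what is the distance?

Computing all pairwise distances among 4 points:

d((-1, -2), (0, -7)) = 5.099 <-- minimum
d((-1, -2), (8, -8)) = 10.8167
d((-1, -2), (4, -1)) = 5.099 <-- minimum
d((0, -7), (8, -8)) = 8.0623
d((0, -7), (4, -1)) = 7.2111
d((8, -8), (4, -1)) = 8.0623

Minimum distance: 5.099 (tie among 2 pairs: (-1, -2) and (0, -7); (-1, -2) and (4, -1))

The minimum Euclidean distance is 5.099. There is a tie: 2 pairs achieve this minimum — (-1, -2) and (0, -7); (-1, -2) and (4, -1). Any of these is a valid closest pair. For 4 points, brute-force pairwise comparison is shown above. For large n, the divide-and-conquer algorithm (sort by x, recurse on halves, check the dividing strip) achieves O(n log n).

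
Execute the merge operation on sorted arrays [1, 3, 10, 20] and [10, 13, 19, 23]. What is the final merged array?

Merging process:

Compare 1 vs 10: take 1 from left. Merged: [1]
Compare 3 vs 10: take 3 from left. Merged: [1, 3]
Compare 10 vs 10: take 10 from left. Merged: [1, 3, 10]
Compare 20 vs 10: take 10 from right. Merged: [1, 3, 10, 10]
Compare 20 vs 13: take 13 from right. Merged: [1, 3, 10, 10, 13]
Compare 20 vs 19: take 19 from right. Merged: [1, 3, 10, 10, 13, 19]
Compare 20 vs 23: take 20 from left. Merged: [1, 3, 10, 10, 13, 19, 20]
Append remaining from right: [23]. Merged: [1, 3, 10, 10, 13, 19, 20, 23]

Final merged array: [1, 3, 10, 10, 13, 19, 20, 23]
Total comparisons: 7

The merged array is [1, 3, 10, 10, 13, 19, 20, 23], requiring 7 comparisons. The merge step runs in O(n) time where n is the total number of elements.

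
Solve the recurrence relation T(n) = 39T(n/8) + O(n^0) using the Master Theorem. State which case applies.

Master Theorem for T(n) = 39T(n/8) + O(n^0):

a = 39, b = 8, c = 0
log_b(a) = log_8(39) = 1.7618

Case 1: c = 0 < log_8(39) = 1.7618
T(n) = O(n^(log_8 39))

For T(n) = 39T(n/8) + O(n^0): log_8(39) = 1.7618. This is Case 1 of the Master Theorem (c < log_b(a), work dominated by leaves), giving O(n^(log_8 39)).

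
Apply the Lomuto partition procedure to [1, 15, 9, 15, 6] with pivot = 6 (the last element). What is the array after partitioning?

Lomuto partition with pivot = 6:

Initial array: [1, 15, 9, 15, 6]

arr[0]=1 <= 6: swap with position 0, array becomes [1, 15, 9, 15, 6]
arr[1]=15 > 6: no swap
arr[2]=9 > 6: no swap
arr[3]=15 > 6: no swap

Place pivot at position 1: [1, 6, 9, 15, 15]
Pivot position: 1

After partitioning with pivot 6, the array becomes [1, 6, 9, 15, 15]. The pivot is placed at index 1. All elements to the left of the pivot are <= 6, and all elements to the right are > 6.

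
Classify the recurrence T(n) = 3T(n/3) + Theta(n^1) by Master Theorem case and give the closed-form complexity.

Master Theorem for T(n) = 3T(n/3) + O(n^1):

a = 3, b = 3, c = 1
log_b(a) = log_3(3) = 1.0000

Case 2: c = 1 = log_3(3) = 1.0000
T(n) = O(n^1 log n) = O(n log n)

For T(n) = 3T(n/3) + O(n^1): log_3(3) = 1.0000. This is Case 2 of the Master Theorem (c = log_b(a), equal work at all levels), giving O(n log n).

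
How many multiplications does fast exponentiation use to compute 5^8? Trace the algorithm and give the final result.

Computing 5^8 by squaring (build up from 5^1; each line after the first costs one multiplication):

5^1 = 5
5^2 = (5^1)^2 = 5^2 = 25
5^4 = (5^2)^2 = 25^2 = 625
5^8 = (5^4)^2 = 625^2 = 390625

Result: 390625
Multiplications needed: 3 (3 lines after 5^1)

5^8 = 390625. Using exponentiation by squaring, this requires 3 multiplications. The key idea: if the exponent is even, square the half-power; if odd, multiply by the base once.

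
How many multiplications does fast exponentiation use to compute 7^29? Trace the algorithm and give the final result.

Computing 7^29 by squaring (build up from 7^1; each line after the first costs one multiplication):

7^1 = 7
7^2 = (7^1)^2 = 7^2 = 49
7^3 = 7 * 7^2 = 7 * 49 = 343
7^6 = (7^3)^2 = 343^2 = 117649
7^7 = 7 * 7^6 = 7 * 117649 = 823543
7^14 = (7^7)^2 = 823543^2 = 678223072849
7^28 = (7^14)^2 = 678223072849^2 = 459986536544739960976801
7^29 = 7 * 7^28 = 7 * 459986536544739960976801 = 3219905755813179726837607

Result: 3219905755813179726837607
Multiplications needed: 7 (7 lines after 7^1)

7^29 = 3219905755813179726837607. Using exponentiation by squaring, this requires 7 multiplications. The key idea: if the exponent is even, square the half-power; if odd, multiply by the base once.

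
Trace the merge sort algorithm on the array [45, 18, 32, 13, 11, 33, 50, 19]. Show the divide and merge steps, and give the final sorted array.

Merge sort trace:

Split: [45, 18, 32, 13, 11, 33, 50, 19] -> [45, 18, 32, 13] and [11, 33, 50, 19]
  Split: [45, 18, 32, 13] -> [45, 18] and [32, 13]
    Split: [45, 18] -> [45] and [18]
    Merge: [45] + [18] -> [18, 45]
    Split: [32, 13] -> [32] and [13]
    Merge: [32] + [13] -> [13, 32]
  Merge: [18, 45] + [13, 32] -> [13, 18, 32, 45]
  Split: [11, 33, 50, 19] -> [11, 33] and [50, 19]
    Split: [11, 33] -> [11] and [33]
    Merge: [11] + [33] -> [11, 33]
    Split: [50, 19] -> [50] and [19]
    Merge: [50] + [19] -> [19, 50]
  Merge: [11, 33] + [19, 50] -> [11, 19, 33, 50]
Merge: [13, 18, 32, 45] + [11, 19, 33, 50] -> [11, 13, 18, 19, 32, 33, 45, 50]

Final sorted array: [11, 13, 18, 19, 32, 33, 45, 50]

The merge sort proceeds by recursively splitting the array and merging sorted halves.
After all merges, the sorted array is [11, 13, 18, 19, 32, 33, 45, 50].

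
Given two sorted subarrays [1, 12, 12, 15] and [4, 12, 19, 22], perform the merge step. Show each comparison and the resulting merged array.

Merging process:

Compare 1 vs 4: take 1 from left. Merged: [1]
Compare 12 vs 4: take 4 from right. Merged: [1, 4]
Compare 12 vs 12: take 12 from left. Merged: [1, 4, 12]
Compare 12 vs 12: take 12 from left. Merged: [1, 4, 12, 12]
Compare 15 vs 12: take 12 from right. Merged: [1, 4, 12, 12, 12]
Compare 15 vs 19: take 15 from left. Merged: [1, 4, 12, 12, 12, 15]
Append remaining from right: [19, 22]. Merged: [1, 4, 12, 12, 12, 15, 19, 22]

Final merged array: [1, 4, 12, 12, 12, 15, 19, 22]
Total comparisons: 6

The merged array is [1, 4, 12, 12, 12, 15, 19, 22], requiring 6 comparisons. The merge step runs in O(n) time where n is the total number of elements.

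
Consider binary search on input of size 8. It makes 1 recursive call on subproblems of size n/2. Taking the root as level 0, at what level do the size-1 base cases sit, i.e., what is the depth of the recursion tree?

For divide and conquer with division factor 2:

Problem sizes at each level:
Level 0: 8
Level 1: 4
Level 2: 2
Level 3: 1

The root is level 0 and the size-1 base case is level 3 (the tree spans levels 0 through 3, i.e. 4 levels counting the root), so the depth is the number of divisions: log_2(8) = 3

The recursion tree depth is log_2(8) = 3. At each level, the problem size is divided by 2, so it takes 3 divisions to reduce to a base case of size 1. The algorithm makes 1 recursive call at each level.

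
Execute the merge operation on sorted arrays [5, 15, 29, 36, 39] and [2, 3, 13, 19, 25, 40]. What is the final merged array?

Merging process:

Compare 5 vs 2: take 2 from right. Merged: [2]
Compare 5 vs 3: take 3 from right. Merged: [2, 3]
Compare 5 vs 13: take 5 from left. Merged: [2, 3, 5]
Compare 15 vs 13: take 13 from right. Merged: [2, 3, 5, 13]
Compare 15 vs 19: take 15 from left. Merged: [2, 3, 5, 13, 15]
Compare 29 vs 19: take 19 from right. Merged: [2, 3, 5, 13, 15, 19]
Compare 29 vs 25: take 25 from right. Merged: [2, 3, 5, 13, 15, 19, 25]
Compare 29 vs 40: take 29 from left. Merged: [2, 3, 5, 13, 15, 19, 25, 29]
Compare 36 vs 40: take 36 from left. Merged: [2, 3, 5, 13, 15, 19, 25, 29, 36]
Compare 39 vs 40: take 39 from left. Merged: [2, 3, 5, 13, 15, 19, 25, 29, 36, 39]
Append remaining from right: [40]. Merged: [2, 3, 5, 13, 15, 19, 25, 29, 36, 39, 40]

Final merged array: [2, 3, 5, 13, 15, 19, 25, 29, 36, 39, 40]
Total comparisons: 10

The merged array is [2, 3, 5, 13, 15, 19, 25, 29, 36, 39, 40], requiring 10 comparisons. The merge step runs in O(n) time where n is the total number of elements.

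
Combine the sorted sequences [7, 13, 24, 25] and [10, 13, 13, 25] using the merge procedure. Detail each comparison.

Merging process:

Compare 7 vs 10: take 7 from left. Merged: [7]
Compare 13 vs 10: take 10 from right. Merged: [7, 10]
Compare 13 vs 13: take 13 from left. Merged: [7, 10, 13]
Compare 24 vs 13: take 13 from right. Merged: [7, 10, 13, 13]
Compare 24 vs 13: take 13 from right. Merged: [7, 10, 13, 13, 13]
Compare 24 vs 25: take 24 from left. Merged: [7, 10, 13, 13, 13, 24]
Compare 25 vs 25: take 25 from left. Merged: [7, 10, 13, 13, 13, 24, 25]
Append remaining from right: [25]. Merged: [7, 10, 13, 13, 13, 24, 25, 25]

Final merged array: [7, 10, 13, 13, 13, 24, 25, 25]
Total comparisons: 7

The merged array is [7, 10, 13, 13, 13, 24, 25, 25], requiring 7 comparisons. The merge step runs in O(n) time where n is the total number of elements.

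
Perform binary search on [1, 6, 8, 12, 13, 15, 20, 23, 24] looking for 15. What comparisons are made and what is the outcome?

Binary search for 15 in [1, 6, 8, 12, 13, 15, 20, 23, 24]:

lo=0, hi=8, mid=4, arr[mid]=13 -> 13 < 15, search right half
lo=5, hi=8, mid=6, arr[mid]=20 -> 20 > 15, search left half
lo=5, hi=5, mid=5, arr[mid]=15 -> Found target at index 5!

Binary search finds 15 at index 5 after 3 comparisons. The search repeatedly halves the search space by comparing with the middle element.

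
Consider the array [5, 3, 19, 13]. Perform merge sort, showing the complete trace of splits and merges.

Merge sort trace:

Split: [5, 3, 19, 13] -> [5, 3] and [19, 13]
  Split: [5, 3] -> [5] and [3]
  Merge: [5] + [3] -> [3, 5]
  Split: [19, 13] -> [19] and [13]
  Merge: [19] + [13] -> [13, 19]
Merge: [3, 5] + [13, 19] -> [3, 5, 13, 19]

Final sorted array: [3, 5, 13, 19]

The merge sort proceeds by recursively splitting the array and merging sorted halves.
After all merges, the sorted array is [3, 5, 13, 19].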